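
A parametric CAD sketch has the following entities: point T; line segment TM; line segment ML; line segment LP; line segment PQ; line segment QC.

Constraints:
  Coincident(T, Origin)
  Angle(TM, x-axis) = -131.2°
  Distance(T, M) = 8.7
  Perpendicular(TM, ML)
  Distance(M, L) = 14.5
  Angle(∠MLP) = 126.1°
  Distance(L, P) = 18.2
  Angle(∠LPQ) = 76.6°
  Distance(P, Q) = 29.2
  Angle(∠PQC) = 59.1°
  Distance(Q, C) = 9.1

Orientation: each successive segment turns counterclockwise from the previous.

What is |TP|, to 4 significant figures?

25.93

T is at the origin; TM runs at -131.2° with length 8.7, so M = (-5.731, -6.546). The perpendicularity gives ML at right angles to TM, so ML runs at -41.20°; with |ML| = 14.5, L = (5.179, -16.10). ∠MLP = 126.1° gives LP at 12.70° from the x-axis; with |LP| = 18.2, P = (22.93, -12.10). Then |TP| = |P − T| = 25.93.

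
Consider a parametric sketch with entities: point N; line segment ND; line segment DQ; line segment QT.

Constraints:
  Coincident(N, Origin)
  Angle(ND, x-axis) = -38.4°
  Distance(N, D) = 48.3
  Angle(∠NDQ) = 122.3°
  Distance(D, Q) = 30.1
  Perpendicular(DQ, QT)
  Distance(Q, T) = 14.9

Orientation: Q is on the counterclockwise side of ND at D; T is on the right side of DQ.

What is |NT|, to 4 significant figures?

78.94

N is at the origin; ND runs at -38.4° with length 48.3, so D = 48.3·(cos -38.4°, sin -38.4°) = (37.85, -30.00). ∠NDQ = 122.3°, so DQ runs at -38.4° + (180° − 122.3°) = 19.30° from the x-axis; with |DQ| = 30.1, Q = D + 30.1·(cos 19.30°, sin 19.30°) = (66.26, -20.05). DQ ⟂ QT; with |QT| = 14.9 on the right of DQ, T = Q + 14.9·(0.3305, -0.9438) = (71.19, -34.12). Then |NT| = |T − N| = 78.94.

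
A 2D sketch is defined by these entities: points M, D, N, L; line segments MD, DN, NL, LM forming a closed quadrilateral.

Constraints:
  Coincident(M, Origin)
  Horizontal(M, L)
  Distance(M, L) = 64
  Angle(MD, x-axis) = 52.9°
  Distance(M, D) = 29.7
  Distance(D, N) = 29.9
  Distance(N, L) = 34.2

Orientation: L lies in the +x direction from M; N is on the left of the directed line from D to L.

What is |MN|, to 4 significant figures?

55.80

Checks: |DN| = 29.90 ✓; |NL| = 34.20 ✓.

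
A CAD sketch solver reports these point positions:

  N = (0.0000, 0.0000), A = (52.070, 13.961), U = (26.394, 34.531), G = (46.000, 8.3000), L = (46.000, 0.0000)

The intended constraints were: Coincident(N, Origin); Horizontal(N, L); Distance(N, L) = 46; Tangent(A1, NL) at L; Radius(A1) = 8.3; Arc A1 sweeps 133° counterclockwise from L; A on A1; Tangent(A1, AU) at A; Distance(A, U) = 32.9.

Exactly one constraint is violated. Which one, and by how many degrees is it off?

Tangent(A1, AU) at A — off by 8.30°.

N = (0.00, 0.00) ✓; N.y = 0.00, L.y = 0.00 ✓; |NL| = 46.00 ✓; ∠(GL, LN) = 90.00° ✓; |GL| = 8.300 ✓; bearing(G→A) − bearing(G→L) = 133.0° ✓; |GA| = 8.300 ✓; ∠(GA, AU) = 81.70° ✗; |AU| = 32.90 ✓.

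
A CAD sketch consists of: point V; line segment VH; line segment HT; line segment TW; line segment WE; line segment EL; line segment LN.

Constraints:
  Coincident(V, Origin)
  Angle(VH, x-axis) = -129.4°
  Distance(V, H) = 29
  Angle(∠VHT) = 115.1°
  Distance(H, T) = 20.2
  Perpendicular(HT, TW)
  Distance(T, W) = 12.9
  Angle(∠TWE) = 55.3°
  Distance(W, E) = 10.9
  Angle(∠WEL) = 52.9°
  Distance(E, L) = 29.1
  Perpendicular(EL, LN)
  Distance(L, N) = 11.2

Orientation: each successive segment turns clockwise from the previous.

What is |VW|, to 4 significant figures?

35.14

V is at the origin; VH runs at -129.4° with length 29.0, so H = (-18.41, -22.41). ∠VHT = 115.1° gives HT at 165.7° from the x-axis; with |HT| = 20.2, T = (-37.98, -17.42). The perpendicularity gives TW at right angles to HT, so TW runs at 75.70°; with |TW| = 12.9, W = (-34.80, -4.920). Then |VW| = |W − V| = 35.14.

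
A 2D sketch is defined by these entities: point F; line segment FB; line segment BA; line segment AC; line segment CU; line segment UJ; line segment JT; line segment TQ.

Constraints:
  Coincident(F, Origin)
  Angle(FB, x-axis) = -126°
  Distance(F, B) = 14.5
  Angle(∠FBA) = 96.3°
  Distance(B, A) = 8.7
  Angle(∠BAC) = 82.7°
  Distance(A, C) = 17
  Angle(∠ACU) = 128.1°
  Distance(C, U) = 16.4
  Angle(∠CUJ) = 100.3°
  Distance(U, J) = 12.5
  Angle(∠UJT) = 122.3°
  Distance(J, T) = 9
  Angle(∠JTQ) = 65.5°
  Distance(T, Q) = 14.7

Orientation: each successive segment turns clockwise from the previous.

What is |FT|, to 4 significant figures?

13.65

F is at the origin; FB runs at -126.0° with length 14.5, so B = (-8.523, -11.73). ∠FBA = 96.3° gives BA at 150.3° from the x-axis; with |BA| = 8.7, A = (-16.08, -7.420). ∠BAC = 82.7° gives AC at 53.00° from the x-axis; with |AC| = 17.0, C = (-5.849, 6.157). ∠ACU = 128.1° gives CU at 1.100° from the x-axis; with |CU| = 16.4, U = (10.55, 6.471). ∠CUJ = 100.3° gives UJ at -78.60° from the x-axis; with |UJ| = 12.5, J = (13.02, -5.782). ∠UJT = 122.3° gives JT at -136.3° from the x-axis; with |JT| = 9.0, T = (6.512, -12.00). Then |FT| = |T − F| = 13.65.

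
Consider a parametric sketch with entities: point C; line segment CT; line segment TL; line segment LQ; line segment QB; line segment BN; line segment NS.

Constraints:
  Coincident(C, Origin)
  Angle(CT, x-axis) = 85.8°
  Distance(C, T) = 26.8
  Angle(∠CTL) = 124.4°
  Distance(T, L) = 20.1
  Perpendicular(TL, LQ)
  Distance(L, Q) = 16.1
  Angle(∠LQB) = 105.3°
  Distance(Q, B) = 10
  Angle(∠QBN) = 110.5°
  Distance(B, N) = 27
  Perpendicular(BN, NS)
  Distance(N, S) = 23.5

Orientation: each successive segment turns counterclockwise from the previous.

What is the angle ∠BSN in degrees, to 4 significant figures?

48.96°

C is at the origin; CT runs at 85.8° with length 26.8, so T = (1.963, 26.73). ∠CTL = 124.4° gives TL at 141.4° from the x-axis; with |TL| = 20.1, L = (-13.75, 39.27). TL ⟂ LQ, so LQ runs at -128.6°; with |LQ| = 16.1, Q = (-23.79, 26.69). ∠LQB = 105.3° gives QB at -53.90° from the x-axis; with |QB| = 10.0, B = (-17.90, 18.61). ∠QBN = 110.5° gives BN at 15.60° from the x-axis; with |BN| = 27.0, N = (8.107, 25.87). The perpendicularity gives NS at right angles to BN, so NS runs at 105.6°; with |NS| = 23.5, S = (1.787, 48.50). Then cos ∠BSN = SB·SN / (|SB||SN|), giving 48.96°.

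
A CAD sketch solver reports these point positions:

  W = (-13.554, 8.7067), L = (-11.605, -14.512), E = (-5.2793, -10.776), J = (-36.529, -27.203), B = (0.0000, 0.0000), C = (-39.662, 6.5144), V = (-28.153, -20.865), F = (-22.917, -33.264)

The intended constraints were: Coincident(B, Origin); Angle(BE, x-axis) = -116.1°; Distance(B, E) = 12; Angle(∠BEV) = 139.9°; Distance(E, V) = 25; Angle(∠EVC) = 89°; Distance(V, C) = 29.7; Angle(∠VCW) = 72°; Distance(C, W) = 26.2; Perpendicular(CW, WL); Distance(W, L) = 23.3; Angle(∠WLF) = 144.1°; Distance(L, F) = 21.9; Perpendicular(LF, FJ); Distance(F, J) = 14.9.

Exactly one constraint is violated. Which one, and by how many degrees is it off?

Perpendicular(LF, FJ) — off by 7.10°.

B = (0.00, 0.00) ✓; BE at -116.1° ✓; |BE| = 12.00 ✓; ∠BEV = 139.9° ✓; |EV| = 25.00 ✓; ∠EVC = 89.00° ✓; |VC| = 29.70 ✓; ∠VCW = 72.00° ✓; |CW| = 26.20 ✓; ∠(CW, WL) = 90.00° ✓; |WL| = 23.30 ✓; ∠WLF = 144.1° ✓; |LF| = 21.90 ✓; ∠(LF, FJ) = 82.90° ✗; |FJ| = 14.90 ✓.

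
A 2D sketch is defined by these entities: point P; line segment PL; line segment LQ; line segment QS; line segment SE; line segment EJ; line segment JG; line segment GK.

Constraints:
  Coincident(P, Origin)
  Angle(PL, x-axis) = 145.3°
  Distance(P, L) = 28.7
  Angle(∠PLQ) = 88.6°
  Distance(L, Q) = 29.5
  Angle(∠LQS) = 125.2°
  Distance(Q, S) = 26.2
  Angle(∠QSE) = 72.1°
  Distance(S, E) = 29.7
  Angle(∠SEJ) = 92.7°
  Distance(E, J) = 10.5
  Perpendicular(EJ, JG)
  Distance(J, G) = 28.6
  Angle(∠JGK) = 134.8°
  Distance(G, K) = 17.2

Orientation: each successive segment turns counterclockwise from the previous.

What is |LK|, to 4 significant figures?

57.93

P is at the origin; PL runs at 145.3° with length 28.7, so L = (-23.60, 16.34). ∠PLQ = 88.6° gives LQ at -123.3° from the x-axis; with |LQ| = 29.5, Q = (-39.79, -8.318). ∠LQS = 125.2° gives QS at -68.50° from the x-axis; with |QS| = 26.2, S = (-30.19, -32.69). ∠QSE = 72.1° gives SE at 39.40° from the x-axis; with |SE| = 29.7, E = (-7.239, -13.84). ∠SEJ = 92.7° gives EJ at 126.7° from the x-axis; with |EJ| = 10.5, J = (-13.51, -5.425). EJ ⟂ JG, so JG runs at -143.3°; with |JG| = 28.6, G = (-36.45, -22.52). ∠JGK = 134.8° gives GK at -98.10° from the x-axis; with |GK| = 17.2, K = (-38.87, -39.55). Then |LK| = |K − L| = 57.93.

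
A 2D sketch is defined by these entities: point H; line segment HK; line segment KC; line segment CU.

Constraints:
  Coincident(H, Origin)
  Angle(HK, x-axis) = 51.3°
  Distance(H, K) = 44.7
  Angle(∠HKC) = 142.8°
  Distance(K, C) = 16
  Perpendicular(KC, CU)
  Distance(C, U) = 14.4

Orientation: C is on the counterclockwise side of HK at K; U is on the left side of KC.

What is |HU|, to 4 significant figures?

53.13

H is at the origin; HK runs at 51.3° with length 44.7, so K = 44.7·(cos 51.3°, sin 51.3°) = (27.95, 34.89). ∠HKC = 142.8°, so KC runs at 51.3° + (180° − 142.8°) = 88.50° from the x-axis; with |KC| = 16.0, C = K + 16.0·(cos 88.50°, sin 88.50°) = (28.37, 50.88). KC is perpendicular to CU; with |CU| = 14.4 on the left of KC, U = C + 14.4·(-0.9997, 0.02618) = (13.97, 51.26). Then |HU| = |U − H| = 53.13.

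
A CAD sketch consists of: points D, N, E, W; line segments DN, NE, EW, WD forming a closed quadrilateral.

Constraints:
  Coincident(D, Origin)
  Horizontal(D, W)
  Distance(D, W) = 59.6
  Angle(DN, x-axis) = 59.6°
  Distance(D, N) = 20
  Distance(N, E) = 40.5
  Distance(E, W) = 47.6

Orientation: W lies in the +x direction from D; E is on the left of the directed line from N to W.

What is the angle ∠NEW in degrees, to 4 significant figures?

72.49°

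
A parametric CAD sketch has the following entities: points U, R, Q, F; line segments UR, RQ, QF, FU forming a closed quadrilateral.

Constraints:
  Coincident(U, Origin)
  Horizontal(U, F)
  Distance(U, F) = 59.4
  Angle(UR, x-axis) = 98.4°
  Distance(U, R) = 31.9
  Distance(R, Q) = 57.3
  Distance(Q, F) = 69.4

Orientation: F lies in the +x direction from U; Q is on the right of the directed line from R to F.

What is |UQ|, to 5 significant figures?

26.232

Checks: |RQ| = 57.30 ✓; |QF| = 69.40 ✓.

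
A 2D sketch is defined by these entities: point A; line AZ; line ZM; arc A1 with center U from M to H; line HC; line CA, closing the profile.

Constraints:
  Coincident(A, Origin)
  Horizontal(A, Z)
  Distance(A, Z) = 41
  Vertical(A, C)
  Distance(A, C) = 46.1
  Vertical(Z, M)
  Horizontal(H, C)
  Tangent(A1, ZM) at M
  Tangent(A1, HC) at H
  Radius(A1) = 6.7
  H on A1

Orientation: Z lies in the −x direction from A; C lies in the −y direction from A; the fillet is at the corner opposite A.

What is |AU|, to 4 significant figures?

52.24

A and C share the same x with |AC| = 46.1 and C on the −y side, so C = (0.000, -46.10). The virtual corner opposite A is at (-41.00, -46.10). Since A1 is tangent to ZM there, UM ⟂ ZM and since A1 is tangent to HC there, UH ⟂ HC, with radius 6.7, so the center U sits 6.7 in from both sides at U = (-34.30, -39.40). Then |AU| = |U − A| = 52.24.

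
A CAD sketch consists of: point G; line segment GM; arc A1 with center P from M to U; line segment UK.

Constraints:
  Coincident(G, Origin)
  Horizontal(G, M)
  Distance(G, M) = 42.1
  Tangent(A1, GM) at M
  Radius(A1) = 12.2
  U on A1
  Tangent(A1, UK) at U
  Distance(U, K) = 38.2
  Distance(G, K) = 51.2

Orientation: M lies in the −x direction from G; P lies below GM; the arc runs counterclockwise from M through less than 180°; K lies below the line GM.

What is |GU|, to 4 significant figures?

54.50

G is at the origin; GM is horizontal with |GM| = 42.1 and M on the −x side, so M = (-42.10, 0.000). Tangency of A1 to GM means the radius PM is perpendicular to GM, so P = M + (0, -12.2) = (-42.10, -12.20). Since PU ⟂ UK (tangency), |PK| = √(12.2² + 38.2²) = 40.10 regardless of where U sits on A1. So K lies on both circle(G, 51.2) and circle(P, 40.10); the below-GM intersection is K = (-21.37, -46.53). U is the foot of the tangent from K: U = (-50.13, -21.39).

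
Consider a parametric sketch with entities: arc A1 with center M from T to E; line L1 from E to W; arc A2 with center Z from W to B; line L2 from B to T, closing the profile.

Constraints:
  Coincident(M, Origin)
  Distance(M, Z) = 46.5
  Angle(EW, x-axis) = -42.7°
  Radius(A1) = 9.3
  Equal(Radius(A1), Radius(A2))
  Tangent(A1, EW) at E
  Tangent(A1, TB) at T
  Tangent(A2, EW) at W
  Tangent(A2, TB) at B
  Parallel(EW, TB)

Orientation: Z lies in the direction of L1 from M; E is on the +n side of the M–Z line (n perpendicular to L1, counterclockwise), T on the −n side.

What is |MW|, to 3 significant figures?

47.4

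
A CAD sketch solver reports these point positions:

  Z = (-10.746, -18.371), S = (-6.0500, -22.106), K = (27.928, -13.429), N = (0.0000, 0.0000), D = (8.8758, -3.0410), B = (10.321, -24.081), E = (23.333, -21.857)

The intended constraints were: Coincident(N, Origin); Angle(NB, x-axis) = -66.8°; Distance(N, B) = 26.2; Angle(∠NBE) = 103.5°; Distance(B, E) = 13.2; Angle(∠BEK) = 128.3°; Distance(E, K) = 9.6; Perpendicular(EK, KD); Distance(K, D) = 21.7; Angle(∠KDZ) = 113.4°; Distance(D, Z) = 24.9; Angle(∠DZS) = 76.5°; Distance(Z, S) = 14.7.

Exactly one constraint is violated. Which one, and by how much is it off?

Distance(Z, S) = 14.7 — off by 8.70.

N = (0.00, 0.00) ✓; NB at -66.80° ✓; |NB| = 26.20 ✓; ∠NBE = 103.5° ✓; |BE| = 13.20 ✓; ∠BEK = 128.3° ✓; |EK| = 9.599 ✓; ∠(EK, KD) = 90.00° ✓; |KD| = 21.70 ✓; ∠KDZ = 113.4° ✓; |DZ| = 24.90 ✓; ∠DZS = 76.50° ✓; |ZS| = 6.000 ✗.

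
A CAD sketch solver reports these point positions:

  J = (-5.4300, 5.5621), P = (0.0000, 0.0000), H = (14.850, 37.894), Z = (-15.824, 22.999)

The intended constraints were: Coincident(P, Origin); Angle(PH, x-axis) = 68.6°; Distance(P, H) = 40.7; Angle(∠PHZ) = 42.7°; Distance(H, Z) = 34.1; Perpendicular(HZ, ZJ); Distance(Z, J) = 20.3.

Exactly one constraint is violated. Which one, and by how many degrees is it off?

Perpendicular(HZ, ZJ) — off by 4.90°.

P = (0.00, 0.00) ✓; PH at 68.60° ✓; |PH| = 40.70 ✓; ∠PHZ = 42.70° ✓; |HZ| = 34.10 ✓; ∠(HZ, ZJ) = 94.90° ✗; |ZJ| = 20.30 ✓.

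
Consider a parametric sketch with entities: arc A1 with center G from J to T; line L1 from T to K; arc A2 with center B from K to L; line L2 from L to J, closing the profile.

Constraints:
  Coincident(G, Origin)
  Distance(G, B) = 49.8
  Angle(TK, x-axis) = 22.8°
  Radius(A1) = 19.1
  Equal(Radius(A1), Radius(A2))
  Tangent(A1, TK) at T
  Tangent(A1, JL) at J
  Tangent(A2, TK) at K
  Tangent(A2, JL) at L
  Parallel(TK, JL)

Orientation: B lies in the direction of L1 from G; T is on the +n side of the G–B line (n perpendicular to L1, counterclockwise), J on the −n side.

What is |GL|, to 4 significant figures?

53.34

Tangency of A1 to both parallel lines with radius 19.1 puts T and J at G ± 19.1·n: T = (-7.402, 17.61), J = (7.402, -17.61). Equal radii place K and L the same way about B: K = B + 19.1·n = (38.51, 36.91), L = B − 19.1·n = (53.31, 1.691). Then |GL| = |L − G| = 53.34.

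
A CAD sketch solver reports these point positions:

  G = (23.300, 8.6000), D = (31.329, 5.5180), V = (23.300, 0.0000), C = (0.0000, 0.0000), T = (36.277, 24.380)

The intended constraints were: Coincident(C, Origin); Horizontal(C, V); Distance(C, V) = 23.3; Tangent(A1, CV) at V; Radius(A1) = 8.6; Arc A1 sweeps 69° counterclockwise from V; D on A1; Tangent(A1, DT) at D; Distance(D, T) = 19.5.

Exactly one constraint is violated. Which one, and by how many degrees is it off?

Tangent(A1, DT) at D — off by 6.30°.

C = (0.00, 0.00) ✓; C.y = 0.00, V.y = 0.00 ✓; |CV| = 23.30 ✓; ∠(GV, VC) = 90.00° ✓; |GV| = 8.600 ✓; bearing(G→D) − bearing(G→V) = 69.00° ✓; |GD| = 8.600 ✓; ∠(GD, DT) = 83.70° ✗; |DT| = 19.50 ✓.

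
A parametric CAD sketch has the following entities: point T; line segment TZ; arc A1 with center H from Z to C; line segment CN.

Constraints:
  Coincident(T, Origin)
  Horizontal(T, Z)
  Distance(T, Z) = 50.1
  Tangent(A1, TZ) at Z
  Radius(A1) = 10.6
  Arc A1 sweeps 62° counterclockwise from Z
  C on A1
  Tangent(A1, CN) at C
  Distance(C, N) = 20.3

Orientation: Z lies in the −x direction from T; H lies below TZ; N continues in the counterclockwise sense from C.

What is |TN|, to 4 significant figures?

72.90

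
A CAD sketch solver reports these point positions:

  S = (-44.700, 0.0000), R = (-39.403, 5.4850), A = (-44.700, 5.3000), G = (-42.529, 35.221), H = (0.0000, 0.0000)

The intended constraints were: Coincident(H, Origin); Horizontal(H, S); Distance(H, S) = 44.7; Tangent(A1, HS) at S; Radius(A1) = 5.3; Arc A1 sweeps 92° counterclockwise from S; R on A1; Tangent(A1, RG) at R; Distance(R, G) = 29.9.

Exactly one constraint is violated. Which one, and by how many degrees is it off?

Tangent(A1, RG) at R — off by 4.00°.

H = (0.00, 0.00) ✓; H.y = 0.00, S.y = 0.00 ✓; |HS| = 44.70 ✓; ∠(AS, SH) = 90.00° ✓; |AS| = 5.300 ✓; bearing(A→R) − bearing(A→S) = 92.00° ✓; |AR| = 5.300 ✓; ∠(AR, RG) = 86.00° ✗; |RG| = 29.90 ✓.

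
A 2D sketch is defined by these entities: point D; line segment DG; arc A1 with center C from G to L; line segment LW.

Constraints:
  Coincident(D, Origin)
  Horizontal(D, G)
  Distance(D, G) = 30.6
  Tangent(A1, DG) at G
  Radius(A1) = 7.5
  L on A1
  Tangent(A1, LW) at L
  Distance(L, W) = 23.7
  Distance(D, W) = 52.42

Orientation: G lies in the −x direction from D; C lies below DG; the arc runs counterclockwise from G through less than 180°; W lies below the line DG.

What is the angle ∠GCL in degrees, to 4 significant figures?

74.77°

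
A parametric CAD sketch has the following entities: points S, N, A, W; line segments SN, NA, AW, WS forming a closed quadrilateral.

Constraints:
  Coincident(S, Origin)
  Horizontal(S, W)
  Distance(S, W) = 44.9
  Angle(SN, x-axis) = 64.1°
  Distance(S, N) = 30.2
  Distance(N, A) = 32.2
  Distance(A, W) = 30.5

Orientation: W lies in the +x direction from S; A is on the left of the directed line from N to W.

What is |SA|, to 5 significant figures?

54.542

S is at the origin; SW is horizontal with |SW| = 44.9 and W in +x, so W = (44.9, 0). SN runs at 64.1° with |SN| = 30.2, so N = (13.191, 27.167). A is determined by |NA| = 32.2 and |AW| = 30.5 together: it lies at the intersection of circle(N, 32.2) and circle(W, 30.5). With |NW| = 41.755, the foot of the radical line on NW is 22.154 from N and the perpendicular offset is √(32.2² − 22.154²) = 23.368. Taking the left-of-NW solution: A = (45.219, 30.498).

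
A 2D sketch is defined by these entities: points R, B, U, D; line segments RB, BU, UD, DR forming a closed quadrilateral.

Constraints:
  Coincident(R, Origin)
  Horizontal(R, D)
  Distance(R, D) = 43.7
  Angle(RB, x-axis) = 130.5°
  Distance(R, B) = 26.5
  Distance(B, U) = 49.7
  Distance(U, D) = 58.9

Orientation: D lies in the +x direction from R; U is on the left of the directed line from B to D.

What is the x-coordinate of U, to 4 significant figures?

19.47

Checks: |BU| = 49.70 ✓; |UD| = 58.90 ✓.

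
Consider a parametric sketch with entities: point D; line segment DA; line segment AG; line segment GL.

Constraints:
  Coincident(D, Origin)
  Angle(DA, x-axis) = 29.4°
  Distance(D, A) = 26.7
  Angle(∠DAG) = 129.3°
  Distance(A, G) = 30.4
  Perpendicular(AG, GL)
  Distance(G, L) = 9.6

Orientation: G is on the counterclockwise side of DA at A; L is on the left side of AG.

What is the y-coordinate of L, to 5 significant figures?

44.705

D is at the origin; DA runs at 29.4° with length 26.7, so A = 26.7·(cos 29.4°, sin 29.4°) = (23.261, 13.107). ∠DAG = 129.3°, so AG runs at 29.4° + (180° − 129.3°) = 80.100° from the x-axis; with |AG| = 30.4, G = A + 30.4·(cos 80.100°, sin 80.100°) = (28.488, 43.054). The perpendicularity gives GL at right angles to AG; with |GL| = 9.6 on the left of AG, L = G + 9.6·(-0.98511, 0.17193) = (19.031, 44.705). So L.y = 44.705.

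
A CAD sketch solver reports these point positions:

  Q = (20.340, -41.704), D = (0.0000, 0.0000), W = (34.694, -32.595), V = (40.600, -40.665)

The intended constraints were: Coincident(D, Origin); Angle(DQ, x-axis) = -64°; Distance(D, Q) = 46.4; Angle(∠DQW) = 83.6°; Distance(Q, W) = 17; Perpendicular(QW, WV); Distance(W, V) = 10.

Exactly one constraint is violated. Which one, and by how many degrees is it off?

Perpendicular(QW, WV) — off by 3.80°.

D = (0.00, 0.00) ✓; DQ at -64.00° ✓; |DQ| = 46.40 ✓; ∠DQW = 83.60° ✓; |QW| = 17.00 ✓; ∠(QW, WV) = 86.20° ✗; |WV| = 10.00 ✓.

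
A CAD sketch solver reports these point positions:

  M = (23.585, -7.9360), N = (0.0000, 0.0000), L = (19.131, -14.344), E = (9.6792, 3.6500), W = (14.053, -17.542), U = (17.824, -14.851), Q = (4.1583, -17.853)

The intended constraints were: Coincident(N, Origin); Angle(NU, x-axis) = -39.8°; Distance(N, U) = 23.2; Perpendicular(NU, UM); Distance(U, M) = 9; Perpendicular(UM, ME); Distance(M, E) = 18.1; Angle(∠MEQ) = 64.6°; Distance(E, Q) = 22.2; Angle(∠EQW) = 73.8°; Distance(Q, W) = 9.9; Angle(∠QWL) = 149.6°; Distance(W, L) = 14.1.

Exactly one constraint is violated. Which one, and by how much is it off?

Distance(W, L) = 14.1 — off by 8.10.

N = (0.00, 0.00) ✓; NU at -39.80° ✓; |NU| = 23.20 ✓; ∠(NU, UM) = 90.00° ✓; |UM| = 9.000 ✓; ∠(UM, ME) = 90.00° ✓; |ME| = 18.10 ✓; ∠MEQ = 64.60° ✓; |EQ| = 22.20 ✓; ∠EQW = 73.80° ✓; |QW| = 9.900 ✓; ∠QWL = 149.6° ✓; |WL| = 6.001 ✗.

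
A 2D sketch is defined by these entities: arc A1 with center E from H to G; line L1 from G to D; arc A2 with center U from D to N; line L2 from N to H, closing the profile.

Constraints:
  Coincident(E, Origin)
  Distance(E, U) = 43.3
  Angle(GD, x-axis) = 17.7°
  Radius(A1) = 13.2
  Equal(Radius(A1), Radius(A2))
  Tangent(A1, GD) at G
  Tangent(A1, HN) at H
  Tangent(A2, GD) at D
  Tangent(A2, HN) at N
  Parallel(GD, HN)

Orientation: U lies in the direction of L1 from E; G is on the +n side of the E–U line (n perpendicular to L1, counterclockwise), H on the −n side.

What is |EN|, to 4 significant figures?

45.27

The slot axis is L1's direction at 17.7°, so u = (cos 17.7°, sin 17.7°) = (0.9527, 0.3040) and n = (−sin 17.7°, cos 17.7°) = (-0.3040, 0.9527). E is at the origin and U lies 43.3 along u from E, so U = 43.3·u = (41.25, 13.16). Tangency of A1 to both parallel lines with radius 13.2 puts G and H at E ± 13.2·n: G = (-4.013, 12.58), H = (4.013, -12.58). Equal radii place D and N the same way about U: D = U + 13.2·n = (37.24, 25.74), N = U − 13.2·n = (45.26, 0.5895). Then |EN| = |N − E| = 45.27.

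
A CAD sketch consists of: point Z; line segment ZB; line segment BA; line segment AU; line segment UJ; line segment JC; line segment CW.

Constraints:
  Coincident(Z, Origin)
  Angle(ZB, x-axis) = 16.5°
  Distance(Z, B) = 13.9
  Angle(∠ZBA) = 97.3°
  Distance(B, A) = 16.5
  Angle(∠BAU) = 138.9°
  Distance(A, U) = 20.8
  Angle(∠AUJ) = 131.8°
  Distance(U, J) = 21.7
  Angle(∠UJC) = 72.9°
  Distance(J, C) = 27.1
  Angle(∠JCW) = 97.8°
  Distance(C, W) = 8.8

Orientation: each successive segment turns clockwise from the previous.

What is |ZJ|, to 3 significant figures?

40.4

Z is at the origin; ZB runs at 16.5° with length 13.9, so B = (13.3, 3.95). ∠ZBA = 97.3° gives BA at -66.2° from the x-axis; with |BA| = 16.5, A = (20.0, -11.1). ∠BAU = 138.9° gives AU at -107° from the x-axis; with |AU| = 20.8, U = (13.8, -31.0). ∠AUJ = 131.8° gives UJ at -156° from the x-axis; with |UJ| = 21.7, J = (-5.95, -40.0). Then |ZJ| = |J − Z| = 40.4.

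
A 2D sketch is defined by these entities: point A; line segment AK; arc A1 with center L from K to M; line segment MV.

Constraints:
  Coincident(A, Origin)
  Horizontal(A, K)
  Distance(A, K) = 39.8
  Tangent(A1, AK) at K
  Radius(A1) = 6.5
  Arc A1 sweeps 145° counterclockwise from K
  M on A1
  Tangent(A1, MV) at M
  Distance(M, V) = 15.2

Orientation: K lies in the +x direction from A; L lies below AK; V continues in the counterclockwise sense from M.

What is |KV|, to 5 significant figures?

22.318

A is at the origin; A and K share the same y with |AK| = 39.8 and K on the +x side, so K = (39.800, 0.0000). The tangent condition forces LK to be normal to AK, so L = K + (0, -6.5) = (39.800, -6.5000). On A1, K sits at bearing 90° from L; a 145° counterclockwise sweep puts M at bearing 235°, so M = L + 6.5·(cos 235°, sin 235°) = (36.072, -11.824). Since A1 is tangent to MV there, LM ⟂ MV, so MV runs along (−sin 235°, cos 235°); with |MV| = 15.2, V = (48.523, -20.543). Then |KV| = |V − K| = 22.318.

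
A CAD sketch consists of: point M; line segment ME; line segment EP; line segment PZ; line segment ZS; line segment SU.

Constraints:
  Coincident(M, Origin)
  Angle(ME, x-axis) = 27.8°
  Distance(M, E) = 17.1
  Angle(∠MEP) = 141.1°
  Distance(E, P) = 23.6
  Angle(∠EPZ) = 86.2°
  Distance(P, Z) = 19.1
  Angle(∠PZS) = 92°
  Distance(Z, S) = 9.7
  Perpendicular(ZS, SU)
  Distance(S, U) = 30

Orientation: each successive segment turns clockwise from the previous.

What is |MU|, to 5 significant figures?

34.723

M is at the origin; ME runs at 27.8° with length 17.1, so E = (15.126, 7.9752). ∠MEP = 141.1° gives EP at -11.100° from the x-axis; with |EP| = 23.6, P = (38.285, 3.4317). ∠EPZ = 86.2° gives PZ at -104.90° from the x-axis; with |PZ| = 19.1, Z = (33.374, -15.026). ∠PZS = 92.0° gives ZS at 167.10° from the x-axis; with |ZS| = 9.7, S = (23.918, -12.861). ZS is perpendicular to SU, so SU runs at 77.100°; with |SU| = 30.0, U = (30.616, 16.382). Then |MU| = |U − M| = 34.723.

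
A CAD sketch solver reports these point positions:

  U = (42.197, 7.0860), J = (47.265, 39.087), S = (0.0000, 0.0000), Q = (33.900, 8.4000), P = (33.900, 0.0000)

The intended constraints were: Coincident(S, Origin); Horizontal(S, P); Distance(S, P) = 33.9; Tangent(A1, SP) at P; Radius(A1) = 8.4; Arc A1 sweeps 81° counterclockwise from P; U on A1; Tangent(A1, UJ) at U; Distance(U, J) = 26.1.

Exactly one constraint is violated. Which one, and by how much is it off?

Distance(U, J) = 26.1 — off by 6.30.

S = (0.00, 0.00) ✓; S.y = 0.00, P.y = 0.00 ✓; |SP| = 33.90 ✓; ∠(QP, PS) = 90.00° ✓; |QP| = 8.400 ✓; bearing(Q→U) − bearing(Q→P) = 81.00° ✓; |QU| = 8.400 ✓; ∠(QU, UJ) = 90.00° ✓; |UJ| = 32.40 ✗.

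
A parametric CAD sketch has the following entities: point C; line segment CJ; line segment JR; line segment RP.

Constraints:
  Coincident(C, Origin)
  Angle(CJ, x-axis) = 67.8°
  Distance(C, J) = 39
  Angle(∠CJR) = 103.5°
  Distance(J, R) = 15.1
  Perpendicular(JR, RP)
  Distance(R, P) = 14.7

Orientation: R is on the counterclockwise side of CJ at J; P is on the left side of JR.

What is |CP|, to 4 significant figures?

33.54

C is at the origin; CJ runs at 67.8° with length 39.0, so J = 39.0·(cos 67.8°, sin 67.8°) = (14.74, 36.11). ∠CJR = 103.5°, so JR runs at 67.8° + (180° − 103.5°) = 144.3° from the x-axis; with |JR| = 15.1, R = J + 15.1·(cos 144.3°, sin 144.3°) = (2.473, 44.92). The perpendicularity gives RP at right angles to JR; with |RP| = 14.7 on the left of JR, P = R + 14.7·(-0.5835, -0.8121) = (-6.105, 32.98). Then |CP| = |P − C| = 33.54.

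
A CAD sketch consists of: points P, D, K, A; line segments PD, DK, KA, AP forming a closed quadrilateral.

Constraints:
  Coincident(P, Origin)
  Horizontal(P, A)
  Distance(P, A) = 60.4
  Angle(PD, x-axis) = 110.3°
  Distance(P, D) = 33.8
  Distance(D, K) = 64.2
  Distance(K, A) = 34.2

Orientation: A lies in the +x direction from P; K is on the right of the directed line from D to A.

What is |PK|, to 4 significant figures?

34.76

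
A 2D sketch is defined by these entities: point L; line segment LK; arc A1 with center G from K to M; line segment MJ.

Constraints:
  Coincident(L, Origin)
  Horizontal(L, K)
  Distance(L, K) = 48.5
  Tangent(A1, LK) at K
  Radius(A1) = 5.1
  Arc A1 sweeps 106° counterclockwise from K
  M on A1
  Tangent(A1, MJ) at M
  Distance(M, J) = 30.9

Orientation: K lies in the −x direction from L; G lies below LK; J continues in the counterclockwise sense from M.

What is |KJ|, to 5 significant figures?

36.389

On A1, K sits at bearing 90° from G; a 106° counterclockwise sweep puts M at bearing 196°, so M = G + 5.1·(cos 196°, sin 196°) = (-53.402, -6.5058). The tangent condition forces GM to be normal to MJ, so MJ runs along (−sin 196°, cos 196°); with |MJ| = 30.9, J = (-44.885, -36.209). Then |KJ| = |J − K| = 36.389.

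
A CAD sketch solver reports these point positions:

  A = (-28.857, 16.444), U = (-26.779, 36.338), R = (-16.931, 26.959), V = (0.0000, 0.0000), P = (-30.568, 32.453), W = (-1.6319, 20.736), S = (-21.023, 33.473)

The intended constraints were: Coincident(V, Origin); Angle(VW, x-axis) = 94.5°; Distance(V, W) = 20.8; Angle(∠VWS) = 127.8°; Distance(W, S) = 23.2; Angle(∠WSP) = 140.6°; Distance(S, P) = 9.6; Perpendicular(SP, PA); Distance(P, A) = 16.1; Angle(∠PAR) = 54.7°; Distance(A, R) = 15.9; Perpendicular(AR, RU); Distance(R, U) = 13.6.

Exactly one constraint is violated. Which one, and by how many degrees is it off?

Perpendicular(AR, RU) — off by 5.00°.

V = (0.00, 0.00) ✓; VW at 94.50° ✓; |VW| = 20.80 ✓; ∠VWS = 127.8° ✓; |WS| = 23.20 ✓; ∠WSP = 140.6° ✓; |SP| = 9.599 ✓; ∠(SP, PA) = 90.00° ✓; |PA| = 16.10 ✓; ∠PAR = 54.70° ✓; |AR| = 15.90 ✓; ∠(AR, RU) = 95.00° ✗; |RU| = 13.60 ✓.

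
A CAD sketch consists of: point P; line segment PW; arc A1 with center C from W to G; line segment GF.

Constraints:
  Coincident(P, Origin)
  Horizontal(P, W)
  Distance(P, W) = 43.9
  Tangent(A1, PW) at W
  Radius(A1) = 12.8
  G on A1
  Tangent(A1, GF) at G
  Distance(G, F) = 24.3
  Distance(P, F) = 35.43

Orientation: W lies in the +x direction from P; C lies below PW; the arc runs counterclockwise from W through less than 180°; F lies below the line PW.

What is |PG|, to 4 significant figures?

33.28

P is at the origin; PW is horizontal with |PW| = 43.9 and W on the +x side, so W = (43.90, 0.000). Tangency of A1 to PW means the radius CW is perpendicular to PW, so C = W + (0, -12.8) = (43.90, -12.80). Since CG ⟂ GF (tangency), |CF| = √(12.8² + 24.3²) = 27.47 regardless of where G sits on A1. So F lies on both circle(P, 35.43) and circle(C, 27.47); the below-PW intersection is F = (21.26, -28.34). G is the foot of the tangent from F: G = (32.57, -6.840).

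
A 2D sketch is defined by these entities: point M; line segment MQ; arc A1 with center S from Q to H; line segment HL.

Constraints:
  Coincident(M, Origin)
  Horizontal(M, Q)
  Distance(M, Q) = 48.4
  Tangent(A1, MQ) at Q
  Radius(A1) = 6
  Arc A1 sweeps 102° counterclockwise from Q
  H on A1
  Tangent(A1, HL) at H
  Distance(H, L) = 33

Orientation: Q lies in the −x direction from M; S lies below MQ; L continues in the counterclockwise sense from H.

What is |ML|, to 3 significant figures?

61.7

M is at the origin; M and Q share the same y with |MQ| = 48.4 and Q on the −x side, so Q = (-48.4, 0.00). Since A1 is tangent to MQ there, SQ ⟂ MQ, so S = Q + (0, -6) = (-48.4, -6.00). On A1, Q sits at bearing 90° from S; a 102° counterclockwise sweep puts H at bearing 192°, so H = S + 6.0·(cos 192°, sin 192°) = (-54.3, -7.25). Tangency of A1 to HL means the radius SH is perpendicular to HL, so HL runs along (−sin 192°, cos 192°); with |HL| = 33.0, L = (-47.4, -39.5). Then |ML| = |L − M| = 61.7.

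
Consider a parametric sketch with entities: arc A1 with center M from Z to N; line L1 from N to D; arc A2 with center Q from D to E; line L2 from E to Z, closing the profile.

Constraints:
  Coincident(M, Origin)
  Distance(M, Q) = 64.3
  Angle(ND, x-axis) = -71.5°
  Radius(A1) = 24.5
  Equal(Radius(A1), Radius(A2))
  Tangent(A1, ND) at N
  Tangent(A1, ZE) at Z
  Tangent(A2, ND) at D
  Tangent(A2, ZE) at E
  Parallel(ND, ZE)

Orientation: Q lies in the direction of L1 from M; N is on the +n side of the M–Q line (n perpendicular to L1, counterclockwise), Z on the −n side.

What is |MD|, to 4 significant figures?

68.81

The slot axis is L1's direction at -71.5°, so u = (cos -71.5°, sin -71.5°) = (0.3173, -0.9483) and n = (−sin -71.5°, cos -71.5°) = (0.9483, 0.3173). M is at the origin and Q lies 64.3 along u from M, so Q = 64.3·u = (20.40, -60.98). Tangency of A1 to both parallel lines with radius 24.5 puts N and Z at M ± 24.5·n: N = (23.23, 7.774), Z = (-23.23, -7.774). Equal radii place D and E the same way about Q: D = Q + 24.5·n = (43.64, -53.20), E = Q − 24.5·n = (-2.831, -68.75). Then |MD| = |D − M| = 68.81.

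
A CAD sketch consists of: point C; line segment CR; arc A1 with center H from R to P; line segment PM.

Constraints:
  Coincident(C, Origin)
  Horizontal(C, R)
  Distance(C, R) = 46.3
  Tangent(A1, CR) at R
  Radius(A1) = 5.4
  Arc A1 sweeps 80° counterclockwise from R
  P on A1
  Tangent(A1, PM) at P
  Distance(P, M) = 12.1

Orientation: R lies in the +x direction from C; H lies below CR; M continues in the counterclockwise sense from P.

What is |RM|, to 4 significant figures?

17.98

On A1, R sits at bearing 90° from H; an 80° counterclockwise sweep puts P at bearing 170°, so P = H + 5.4·(cos 170°, sin 170°) = (40.98, -4.462). A1 meets PM tangentially, so HP is at right angles to PM, so PM runs along (−sin 170°, cos 170°); with |PM| = 12.1, M = (38.88, -16.38). Then |RM| = |M − R| = 17.98.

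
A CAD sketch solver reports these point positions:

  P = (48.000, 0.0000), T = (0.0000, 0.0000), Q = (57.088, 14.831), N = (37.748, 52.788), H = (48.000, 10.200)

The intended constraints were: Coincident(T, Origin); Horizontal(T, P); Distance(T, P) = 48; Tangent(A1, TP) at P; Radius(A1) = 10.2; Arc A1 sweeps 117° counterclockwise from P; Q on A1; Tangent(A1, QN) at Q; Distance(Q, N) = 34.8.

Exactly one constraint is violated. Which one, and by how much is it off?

Distance(Q, N) = 34.8 — off by 7.80.

T = (0.00, 0.00) ✓; T.y = 0.00, P.y = 0.00 ✓; |TP| = 48.00 ✓; ∠(HP, PT) = 90.00° ✓; |HP| = 10.20 ✓; bearing(H→Q) − bearing(H→P) = 117.0° ✓; |HQ| = 10.20 ✓; ∠(HQ, QN) = 90.00° ✓; |QN| = 42.60 ✗.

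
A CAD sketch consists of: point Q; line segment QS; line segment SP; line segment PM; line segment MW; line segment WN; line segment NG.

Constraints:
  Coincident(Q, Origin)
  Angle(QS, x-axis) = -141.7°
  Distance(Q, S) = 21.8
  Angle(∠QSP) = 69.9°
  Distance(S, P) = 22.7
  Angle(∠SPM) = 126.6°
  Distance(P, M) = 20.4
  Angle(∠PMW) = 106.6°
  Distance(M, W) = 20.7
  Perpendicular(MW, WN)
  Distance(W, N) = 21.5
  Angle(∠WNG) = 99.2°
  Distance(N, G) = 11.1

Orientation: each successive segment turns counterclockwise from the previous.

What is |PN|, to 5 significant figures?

26.600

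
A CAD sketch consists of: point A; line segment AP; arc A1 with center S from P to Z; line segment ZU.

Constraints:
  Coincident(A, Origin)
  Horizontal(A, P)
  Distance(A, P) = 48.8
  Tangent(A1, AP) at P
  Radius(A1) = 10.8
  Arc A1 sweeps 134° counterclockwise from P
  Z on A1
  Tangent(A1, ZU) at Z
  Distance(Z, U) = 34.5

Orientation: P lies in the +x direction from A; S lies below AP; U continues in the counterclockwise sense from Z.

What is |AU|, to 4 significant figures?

78.00

On A1, P sits at bearing 90° from S; a 134° counterclockwise sweep puts Z at bearing 224°, so Z = S + 10.8·(cos 224°, sin 224°) = (41.03, -18.30). Since A1 is tangent to ZU there, SZ ⟂ ZU, so ZU runs along (−sin 224°, cos 224°); with |ZU| = 34.5, U = (65.00, -43.12). Then |AU| = |U − A| = 78.00.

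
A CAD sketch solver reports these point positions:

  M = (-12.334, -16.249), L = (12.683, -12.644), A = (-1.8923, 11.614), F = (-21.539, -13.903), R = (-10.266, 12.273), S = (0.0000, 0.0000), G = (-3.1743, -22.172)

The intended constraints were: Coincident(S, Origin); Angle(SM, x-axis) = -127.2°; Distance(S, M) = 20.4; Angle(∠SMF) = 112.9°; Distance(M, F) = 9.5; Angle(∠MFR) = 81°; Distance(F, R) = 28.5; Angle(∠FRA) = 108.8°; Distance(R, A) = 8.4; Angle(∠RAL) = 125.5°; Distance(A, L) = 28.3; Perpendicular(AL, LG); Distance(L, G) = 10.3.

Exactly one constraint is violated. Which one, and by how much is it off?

Distance(L, G) = 10.3 — off by 8.20.

S = (0.00, 0.00) ✓; SM at -127.2° ✓; |SM| = 20.40 ✓; ∠SMF = 112.9° ✓; |MF| = 9.499 ✓; ∠MFR = 81.00° ✓; |FR| = 28.50 ✓; ∠FRA = 108.8° ✓; |RA| = 8.400 ✓; ∠RAL = 125.5° ✓; |AL| = 28.30 ✓; ∠(AL, LG) = 90.00° ✓; |LG| = 18.50 ✗.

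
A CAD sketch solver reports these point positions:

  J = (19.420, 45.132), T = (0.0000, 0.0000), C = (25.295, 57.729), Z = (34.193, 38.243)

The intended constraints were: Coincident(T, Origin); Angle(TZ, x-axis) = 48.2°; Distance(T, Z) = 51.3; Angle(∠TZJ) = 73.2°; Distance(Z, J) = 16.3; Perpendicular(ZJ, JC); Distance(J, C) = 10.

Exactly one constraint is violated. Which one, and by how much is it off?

Distance(J, C) = 10 — off by 3.90.

T = (0.00, 0.00) ✓; TZ at 48.20° ✓; |TZ| = 51.30 ✓; ∠TZJ = 73.20° ✓; |ZJ| = 16.30 ✓; ∠(ZJ, JC) = 90.00° ✓; |JC| = 13.90 ✗.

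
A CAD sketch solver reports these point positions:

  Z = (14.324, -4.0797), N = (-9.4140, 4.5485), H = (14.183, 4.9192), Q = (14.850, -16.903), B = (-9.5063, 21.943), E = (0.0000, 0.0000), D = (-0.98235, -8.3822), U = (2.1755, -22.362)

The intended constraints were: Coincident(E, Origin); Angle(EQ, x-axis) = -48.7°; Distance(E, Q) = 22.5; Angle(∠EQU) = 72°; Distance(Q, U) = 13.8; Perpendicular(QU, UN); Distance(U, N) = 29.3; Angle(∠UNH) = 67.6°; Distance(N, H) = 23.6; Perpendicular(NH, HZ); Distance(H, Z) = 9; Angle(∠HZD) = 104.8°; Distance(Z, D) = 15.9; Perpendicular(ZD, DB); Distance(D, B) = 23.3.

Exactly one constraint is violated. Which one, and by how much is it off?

Distance(D, B) = 23.3 — off by 8.20.

E = (0.00, 0.00) ✓; EQ at -48.70° ✓; |EQ| = 22.50 ✓; ∠EQU = 72.00° ✓; |QU| = 13.80 ✓; ∠(QU, UN) = 90.00° ✓; |UN| = 29.30 ✓; ∠UNH = 67.60° ✓; |NH| = 23.60 ✓; ∠(NH, HZ) = 90.00° ✓; |HZ| = 9.000 ✓; ∠HZD = 104.8° ✓; |ZD| = 15.90 ✓; ∠(ZD, DB) = 90.00° ✓; |DB| = 31.50 ✗.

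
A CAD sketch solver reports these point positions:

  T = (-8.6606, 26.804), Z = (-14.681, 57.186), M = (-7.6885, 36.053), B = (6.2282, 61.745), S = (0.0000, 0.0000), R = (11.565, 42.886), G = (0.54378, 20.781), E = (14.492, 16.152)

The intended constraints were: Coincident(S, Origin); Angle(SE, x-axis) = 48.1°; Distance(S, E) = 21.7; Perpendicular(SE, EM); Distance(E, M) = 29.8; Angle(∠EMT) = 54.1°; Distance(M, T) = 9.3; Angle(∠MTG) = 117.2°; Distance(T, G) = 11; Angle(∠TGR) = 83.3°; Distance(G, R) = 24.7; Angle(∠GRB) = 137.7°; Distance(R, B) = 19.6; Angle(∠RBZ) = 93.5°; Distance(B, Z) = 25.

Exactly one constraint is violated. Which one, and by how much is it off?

Distance(B, Z) = 25 — off by 3.60.

S = (0.00, 0.00) ✓; SE at 48.10° ✓; |SE| = 21.70 ✓; ∠(SE, EM) = 90.00° ✓; |EM| = 29.80 ✓; ∠EMT = 54.10° ✓; |MT| = 9.300 ✓; ∠MTG = 117.2° ✓; |TG| = 11.00 ✓; ∠TGR = 83.30° ✓; |GR| = 24.70 ✓; ∠GRB = 137.7° ✓; |RB| = 19.60 ✓; ∠RBZ = 93.50° ✓; |BZ| = 21.40 ✗.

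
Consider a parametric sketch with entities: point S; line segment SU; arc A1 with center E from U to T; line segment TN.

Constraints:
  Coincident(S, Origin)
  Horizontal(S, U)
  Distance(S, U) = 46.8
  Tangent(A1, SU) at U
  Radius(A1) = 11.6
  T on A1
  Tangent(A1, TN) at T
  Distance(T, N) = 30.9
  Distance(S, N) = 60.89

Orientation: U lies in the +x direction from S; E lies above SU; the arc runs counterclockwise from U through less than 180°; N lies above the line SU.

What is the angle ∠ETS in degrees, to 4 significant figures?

12.34°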